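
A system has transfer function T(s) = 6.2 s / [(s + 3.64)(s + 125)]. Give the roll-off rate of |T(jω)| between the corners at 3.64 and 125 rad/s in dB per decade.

In this band the factors already past their corner are: 1 differentiator zero, pole at 3.64; net slope = 0 dB/decade.

0 dB/decade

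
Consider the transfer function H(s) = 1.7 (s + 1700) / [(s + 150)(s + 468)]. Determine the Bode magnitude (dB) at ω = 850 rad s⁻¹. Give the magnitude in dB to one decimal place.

-48.3 dB

|j850 + 1700| = √(850² + 1700²) = 1901
|j850 + 150| = √(850² + 150²) = 863.1
|j850 + 468| = √(850² + 468²) = 970.3
|H(j850)| = 1.7 × 1901 / (863.1 × 970.3) = 0.003858
20 log₁₀(0.003858) = -48.27 dB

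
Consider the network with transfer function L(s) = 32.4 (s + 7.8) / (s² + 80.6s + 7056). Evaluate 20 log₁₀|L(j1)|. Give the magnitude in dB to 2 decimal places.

-28.85 dB

|j1 + 7.8| = √(1² + 7.8²) = 7.864
|(j1)² + 80.6(j1) + 7056| = |7055 + j80.6| = 7055
|L(j1)| = 32.4 × 7.864 / 7055 = 0.036112
20 log₁₀(0.036112) = -28.847 dB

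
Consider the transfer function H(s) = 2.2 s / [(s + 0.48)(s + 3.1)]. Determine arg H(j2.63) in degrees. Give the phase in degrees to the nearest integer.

∠(j2.63) = 90.00°
∠(j2.63 + 0.48) = arctan(2.63/0.48) = 79.66°
∠(j2.63 + 3.1) = arctan(2.63/3.1) = 40.31°
∠H(j2.63) = 90.00° − (79.66° + 40.31°) = -29.97°

-30 deg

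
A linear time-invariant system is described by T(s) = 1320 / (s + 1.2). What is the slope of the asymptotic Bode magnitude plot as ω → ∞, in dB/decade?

-20 dB/decade

With 0 zeros and 1 pole, the high-frequency asymptotic slope is 20 × (0 − 1) = -20 dB/decade.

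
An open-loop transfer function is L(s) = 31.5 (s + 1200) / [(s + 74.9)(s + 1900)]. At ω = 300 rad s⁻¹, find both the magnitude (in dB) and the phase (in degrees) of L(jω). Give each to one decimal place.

|L| = -23.7 dB, ∠L = -70.9 deg

|j300 + 1200| = √(300² + 1200²) = 1237
|j300 + 74.9| = √(300² + 74.9²) = 309.2
|j300 + 1900| = √(300² + 1900²) = 1924
|L(j300)| = 31.5 × 1237 / (309.2 × 1924) = 0.065509
20 log₁₀(0.065509) = -23.67 dB
∠(j300 + 1200) = arctan(300/1200) = 14.04°
∠(j300 + 74.9) = arctan(300/74.9) = 75.98°
∠(j300 + 1900) = arctan(300/1900) = 8.97°
∠L(j300) = 14.04° − (75.98° + 8.97°) = -70.92°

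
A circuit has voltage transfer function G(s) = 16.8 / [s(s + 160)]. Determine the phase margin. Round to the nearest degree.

Gain crossover: |G(jω)| = 1 at ω ≈ 0.105 rad/s.
∠G(j0.105) = −90° − arctan(0.105/160) ≈ -90.04°
PM = 180° + (-90.04°) = 89.96°

90°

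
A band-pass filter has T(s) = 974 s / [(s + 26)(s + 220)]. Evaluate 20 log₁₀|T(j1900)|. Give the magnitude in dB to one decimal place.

|j1900| = 1900
|j1900 + 26| = √(1900² + 26²) = 1900
|j1900 + 220| = √(1900² + 220²) = 1913
|T(j1900)| = 974 × 1900 / (1900 × 1913) = 0.50918
20 log₁₀(0.50918) = -5.86 dB

-5.9 dB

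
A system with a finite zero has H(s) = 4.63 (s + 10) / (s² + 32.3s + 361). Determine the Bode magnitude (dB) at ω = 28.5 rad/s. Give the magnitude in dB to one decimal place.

-17.3 dB

|j28.5 + 10| = √(28.5² + 10²) = 30.2
|(j28.5)² + 32.3(j28.5) + 361| = |-451.25 + j920.55| = 1025
|H(j28.5)| = 4.63 × 30.2 / 1025 = 0.1364
20 log₁₀(0.1364) = -17.30 dB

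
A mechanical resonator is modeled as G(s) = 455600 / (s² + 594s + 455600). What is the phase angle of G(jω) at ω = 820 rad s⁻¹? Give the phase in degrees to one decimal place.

∠[(j820)² + 594(j820) + 455600] = ∠[-2.168e+05 + j4.8708e+05] = 113.99°
∠G(j820) = −113.99° = -113.99°

-114.0°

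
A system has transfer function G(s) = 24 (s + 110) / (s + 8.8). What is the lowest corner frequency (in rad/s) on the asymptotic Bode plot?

Break frequencies occur at each pole and zero magnitude: 8.8 rad/s, 110 rad/s.
The lowest is 8.8 rad/s.

8.8 rad/s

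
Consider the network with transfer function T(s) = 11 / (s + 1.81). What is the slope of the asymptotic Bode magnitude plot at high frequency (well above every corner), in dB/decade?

-20 dB/decade

With 0 zeros and 1 pole, the high-frequency asymptotic slope is 20 × (0 − 1) = -20 dB/decade.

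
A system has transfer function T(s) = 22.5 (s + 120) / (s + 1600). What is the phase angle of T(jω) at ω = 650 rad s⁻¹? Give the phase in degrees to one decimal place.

∠(j650 + 120) = arctan(650/120) = 79.54°
∠(j650 + 1600) = arctan(650/1600) = 22.11°
∠T(j650) = 79.54° − 22.11° = 57.43°

57.4°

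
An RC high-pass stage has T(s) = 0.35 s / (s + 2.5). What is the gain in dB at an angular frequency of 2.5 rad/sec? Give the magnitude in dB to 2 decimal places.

|j2.5| = 2.5
|j2.5 + 2.5| = √(2.5² + 2.5²) = 3.536
|T(j2.5)| = 0.35 × 2.5 / 3.536 = 0.24749
20 log₁₀(0.24749) = -12.129 dB

-12.13 dB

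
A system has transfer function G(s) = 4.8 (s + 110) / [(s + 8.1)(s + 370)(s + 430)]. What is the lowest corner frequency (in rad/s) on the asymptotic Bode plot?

Break frequencies occur at each pole and zero magnitude: 8.1 rad/s, 110 rad/s, 370 rad/s, 430 rad/s.
The lowest is 8.1 rad/s.

8.1 rad/s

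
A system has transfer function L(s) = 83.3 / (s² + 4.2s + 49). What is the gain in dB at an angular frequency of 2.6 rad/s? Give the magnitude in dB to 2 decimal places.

|(j2.6)² + 4.2(j2.6) + 49| = |42.24 + j10.92| = 43.63
|L(j2.6)| = 83.3 / 43.63 = 1.9093
20 log₁₀(1.9093) = 5.617 dB

5.62 dB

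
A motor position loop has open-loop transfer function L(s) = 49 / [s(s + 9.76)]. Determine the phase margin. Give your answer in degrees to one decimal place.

Gain crossover: |L(jω)| = 1 at ω ≈ 4.55 rad/sec.
∠L(j4.55) = −90° − arctan(4.55/9.76) ≈ -115.00°
PM = 180° + (-115.00°) = 65.00°

65.0°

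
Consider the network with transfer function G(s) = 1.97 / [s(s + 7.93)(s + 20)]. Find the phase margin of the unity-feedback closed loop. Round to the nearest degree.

Gain crossover: |G(jω)| = 1 at ω ≈ 0.0124 rad/s.
∠G(j0.0124) = −90° − arctan(0.0124/7.93) − arctan(0.0124/20) ≈ -90.13°
PM = 180° + (-90.13°) = 89.87°

90 deg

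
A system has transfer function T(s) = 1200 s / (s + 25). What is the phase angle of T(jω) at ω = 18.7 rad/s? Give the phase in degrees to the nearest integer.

53 deg

∠(j18.7) = 90.00°
∠(j18.7 + 25) = arctan(18.7/25) = 36.80°
∠T(j18.7) = 90.00° − 36.80° = 53.20°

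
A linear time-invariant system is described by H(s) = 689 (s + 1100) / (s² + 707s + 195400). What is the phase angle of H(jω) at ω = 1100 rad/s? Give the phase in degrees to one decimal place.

-97.5°

∠(j1100 + 1100) = arctan(1100/1100) = 45.00°
∠[(j1100)² + 707(j1100) + 195400] = ∠[-1.0146e+06 + j7.777e+05] = 142.53°
∠H(j1100) = 45.00° − 142.53° = -97.53°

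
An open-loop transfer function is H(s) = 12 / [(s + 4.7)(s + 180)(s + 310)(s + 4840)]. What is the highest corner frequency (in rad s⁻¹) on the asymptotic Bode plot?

Break frequencies occur at each pole and zero magnitude: 4.7 rad s⁻¹, 180 rad s⁻¹, 310 rad s⁻¹, 4840 rad s⁻¹.
The highest is 4840 rad s⁻¹.

4840 rad s⁻¹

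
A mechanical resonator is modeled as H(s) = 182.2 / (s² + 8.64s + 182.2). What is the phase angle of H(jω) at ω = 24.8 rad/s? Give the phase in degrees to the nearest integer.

-154°

∠[(j24.8)² + 8.64(j24.8) + 182.2] = ∠[-432.84 + j214.27] = 153.66°
∠H(j24.8) = −153.66° = -153.66°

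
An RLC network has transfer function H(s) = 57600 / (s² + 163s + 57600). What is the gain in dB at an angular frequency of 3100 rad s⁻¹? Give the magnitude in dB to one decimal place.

|(j3100)² + 163(j3100) + 57600| = |-9.5524e+06 + j5.053e+05| = 9.566e+06
|H(j3100)| = 57600 / 9.566e+06 = 0.0060215
20 log₁₀(0.0060215) = -44.41 dB

-44.4 dB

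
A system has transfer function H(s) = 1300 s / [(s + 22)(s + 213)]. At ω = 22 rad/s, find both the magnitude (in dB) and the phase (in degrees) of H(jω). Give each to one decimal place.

|j22| = 22
|j22 + 22| = √(22² + 22²) = 31.11
|j22 + 213| = √(22² + 213²) = 214.1
|H(j22)| = 1300 × 22 / (31.11 × 214.1) = 4.2928
20 log₁₀(4.2928) = 12.65 dB
∠(j22) = 90.00°
∠(j22 + 22) = arctan(22/22) = 45.00°
∠(j22 + 213) = arctan(22/213) = 5.90°
∠H(j22) = 90.00° − (45.00° + 5.90°) = 39.10°

|H| = 12.7 dB, ∠H = 39.1°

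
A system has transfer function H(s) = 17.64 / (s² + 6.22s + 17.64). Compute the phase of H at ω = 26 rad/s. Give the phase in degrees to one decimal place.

-166.2°

∠[(j26)² + 6.22(j26) + 17.64] = ∠[-658.36 + j161.72] = 166.20°
∠H(j26) = −166.20° = -166.20°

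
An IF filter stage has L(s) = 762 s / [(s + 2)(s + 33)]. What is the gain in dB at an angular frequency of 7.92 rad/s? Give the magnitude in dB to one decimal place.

26.8 dB

|j7.92| = 7.92
|j7.92 + 2| = √(7.92² + 2²) = 8.169
|j7.92 + 33| = √(7.92² + 33²) = 33.94
|L(j7.92)| = 762 × 7.92 / (8.169 × 33.94) = 21.77
20 log₁₀(21.77) = 26.76 dB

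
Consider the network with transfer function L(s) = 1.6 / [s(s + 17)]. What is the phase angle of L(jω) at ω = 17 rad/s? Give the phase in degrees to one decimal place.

∠(j17 + 17) = arctan(17/17) = 45.00°
∠(j17) = 90.00°
∠L(j17) = − (45.00° + 90.00°) = -135.00°

-135.0 deg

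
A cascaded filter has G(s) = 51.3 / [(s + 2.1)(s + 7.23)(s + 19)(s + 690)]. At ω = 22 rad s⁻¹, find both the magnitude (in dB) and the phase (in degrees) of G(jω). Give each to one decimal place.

|j22 + 2.1| = √(22² + 2.1²) = 22.1
|j22 + 7.23| = √(22² + 7.23²) = 23.16
|j22 + 19| = √(22² + 19²) = 29.07
|j22 + 690| = √(22² + 690²) = 690.4
|G(j22)| = 51.3 / (22.1 × 23.16 × 29.07 × 690.4) = 4.995e-06
20 log₁₀(4.995e-06) = -106.03 dB
∠(j22 + 2.1) = arctan(22/2.1) = 84.55°
∠(j22 + 7.23) = arctan(22/7.23) = 71.81°
∠(j22 + 19) = arctan(22/19) = 49.18°
∠(j22 + 690) = arctan(22/690) = 1.83°
∠G(j22) = − (84.55° + 71.81° + 49.18° + 1.83°) = -207.37°

|G| = -106.0 dB, ∠G = -207.4°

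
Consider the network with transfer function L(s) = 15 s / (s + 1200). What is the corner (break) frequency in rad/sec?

1200 rad/sec

The single real pole at s = −1200 gives a corner at ω = 1200 rad/sec.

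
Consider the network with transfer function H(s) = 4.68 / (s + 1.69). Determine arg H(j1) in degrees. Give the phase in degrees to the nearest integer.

∠(j1 + 1.69) = arctan(1/1.69) = 30.61°
∠H(j1) = −30.61° = -30.61°

-31°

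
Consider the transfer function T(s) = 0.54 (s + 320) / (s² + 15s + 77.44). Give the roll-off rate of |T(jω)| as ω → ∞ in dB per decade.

With 1 zero and 2 poles, the high-frequency asymptotic slope is 20 × (1 − 2) = -20 dB/decade.

-20 dB/decade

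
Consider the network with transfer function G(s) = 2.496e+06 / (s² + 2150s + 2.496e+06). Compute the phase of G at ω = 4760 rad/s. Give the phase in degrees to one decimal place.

∠[(j4760)² + 2150(j4760) + 2.496e+06] = ∠[-2.0162e+07 + j1.0234e+07] = 153.09°
∠G(j4760) = −153.09° = -153.09°

-153.1°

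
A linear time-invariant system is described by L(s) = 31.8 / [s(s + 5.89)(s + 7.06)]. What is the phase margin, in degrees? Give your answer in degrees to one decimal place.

Gain crossover: |L(jω)| = 1 at ω ≈ 0.754 rad s⁻¹.
∠L(j0.754) = −90° − arctan(0.754/5.89) − arctan(0.754/7.06) ≈ -103.40°
PM = 180° + (-103.40°) = 76.60°

76.6°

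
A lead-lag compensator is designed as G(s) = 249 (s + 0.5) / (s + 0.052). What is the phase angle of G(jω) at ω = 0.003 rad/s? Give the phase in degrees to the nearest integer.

-3°

∠(j0.003 + 0.5) = arctan(0.003/0.5) = 0.34°
∠(j0.003 + 0.052) = arctan(0.003/0.052) = 3.30°
∠G(j0.003) = 0.34° − 3.30° = -2.96°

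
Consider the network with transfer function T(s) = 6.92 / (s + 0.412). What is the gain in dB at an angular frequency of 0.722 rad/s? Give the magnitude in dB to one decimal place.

18.4 dB

|j0.722 + 0.412| = √(0.722² + 0.412²) = 0.8313
|T(j0.722)| = 6.92 / 0.8313 = 8.3245
20 log₁₀(8.3245) = 18.41 dB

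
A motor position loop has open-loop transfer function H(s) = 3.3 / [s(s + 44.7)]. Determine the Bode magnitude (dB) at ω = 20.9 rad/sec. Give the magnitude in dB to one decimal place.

|j20.9 + 44.7| = √(20.9² + 44.7²) = 49.34
|j20.9| = 20.9
|H(j20.9)| = 3.3 / (49.34 × 20.9) = 0.0031998
20 log₁₀(0.0031998) = -49.90 dB

-49.9 dB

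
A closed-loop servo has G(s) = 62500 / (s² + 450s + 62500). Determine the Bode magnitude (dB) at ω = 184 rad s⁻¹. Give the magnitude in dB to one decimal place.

-2.9 dB

|(j184)² + 450(j184) + 62500| = |28644 + j82800| = 8.761e+04
|G(j184)| = 62500 / 8.761e+04 = 0.71335
20 log₁₀(0.71335) = -2.93 dB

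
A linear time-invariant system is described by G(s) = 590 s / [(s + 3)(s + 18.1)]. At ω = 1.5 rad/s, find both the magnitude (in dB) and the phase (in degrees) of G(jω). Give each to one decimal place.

|G| = 23.2 dB, ∠G = 58.7°

|j1.5| = 1.5
|j1.5 + 3| = √(1.5² + 3²) = 3.354
|j1.5 + 18.1| = √(1.5² + 18.1²) = 18.16
|G(j1.5)| = 590 × 1.5 / (3.354 × 18.16) = 14.528
20 log₁₀(14.528) = 23.24 dB
∠(j1.5) = 90.00°
∠(j1.5 + 3) = arctan(1.5/3) = 26.57°
∠(j1.5 + 18.1) = arctan(1.5/18.1) = 4.74°
∠G(j1.5) = 90.00° − (26.57° + 4.74°) = 58.70°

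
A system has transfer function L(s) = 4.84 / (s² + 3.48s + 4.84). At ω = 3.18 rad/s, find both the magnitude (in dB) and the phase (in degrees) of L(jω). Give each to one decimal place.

|L| = -8.1 dB, ∠L = -115.5 deg

|(j3.18)² + 3.48(j3.18) + 4.84| = |-5.2724 + j11.066| = 12.26
|L(j3.18)| = 4.84 / 12.26 = 0.39484
20 log₁₀(0.39484) = -8.07 dB
∠[(j3.18)² + 3.48(j3.18) + 4.84] = ∠[-5.2724 + j11.066] = 115.47°
∠L(j3.18) = −115.47° = -115.47°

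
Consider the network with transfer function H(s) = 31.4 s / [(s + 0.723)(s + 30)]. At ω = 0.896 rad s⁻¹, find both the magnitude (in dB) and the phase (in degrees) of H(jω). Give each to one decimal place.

|j0.896| = 0.896
|j0.896 + 0.723| = √(0.896² + 0.723²) = 1.151
|j0.896 + 30| = √(0.896² + 30²) = 30.01
|H(j0.896)| = 31.4 × 0.896 / (1.151 × 30.01) = 0.81419
20 log₁₀(0.81419) = -1.79 dB
∠(j0.896) = 90.00°
∠(j0.896 + 0.723) = arctan(0.896/0.723) = 51.10°
∠(j0.896 + 30) = arctan(0.896/30) = 1.71°
∠H(j0.896) = 90.00° − (51.10° + 1.71°) = 37.19°

|H| = -1.8 dB, ∠H = 37.2 deg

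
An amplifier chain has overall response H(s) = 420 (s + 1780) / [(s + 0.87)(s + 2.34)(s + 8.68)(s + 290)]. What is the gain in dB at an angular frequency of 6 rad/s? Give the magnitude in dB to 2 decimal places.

|j6 + 1780| = √(6² + 1780²) = 1780
|j6 + 0.87| = √(6² + 0.87²) = 6.063
|j6 + 2.34| = √(6² + 2.34²) = 6.44
|j6 + 8.68| = √(6² + 8.68²) = 10.55
|j6 + 290| = √(6² + 290²) = 290.1
|H(j6)| = 420 × 1780 / (6.063 × 6.44 × 10.55 × 290.1) = 6.2558
20 log₁₀(6.2558) = 15.926 dB

15.93 dB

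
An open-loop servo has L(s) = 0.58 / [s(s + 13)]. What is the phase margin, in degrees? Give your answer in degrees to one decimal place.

Gain crossover: |L(jω)| = 1 at ω ≈ 0.0446 rad/sec.
∠L(j0.0446) = −90° − arctan(0.0446/13) ≈ -90.20°
PM = 180° + (-90.20°) = 89.80°

89.8°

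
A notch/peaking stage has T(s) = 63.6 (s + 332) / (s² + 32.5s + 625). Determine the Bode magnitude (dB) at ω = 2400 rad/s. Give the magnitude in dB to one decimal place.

|j2400 + 332| = √(2400² + 332²) = 2423
|(j2400)² + 32.5(j2400) + 625| = |-5.7594e+06 + j78000| = 5.76e+06
|T(j2400)| = 63.6 × 2423 / 5.76e+06 = 0.026753
20 log₁₀(0.026753) = -31.45 dB

-31.5 dB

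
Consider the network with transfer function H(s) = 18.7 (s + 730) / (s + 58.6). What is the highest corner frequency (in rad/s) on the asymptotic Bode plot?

730 rad/s

Break frequencies occur at each pole and zero magnitude: 58.6 rad/s, 730 rad/s.
The highest is 730 rad/s.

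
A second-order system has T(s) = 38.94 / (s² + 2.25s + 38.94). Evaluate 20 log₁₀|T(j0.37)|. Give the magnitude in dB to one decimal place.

0.0 dB

|(j0.37)² + 2.25(j0.37) + 38.94| = |38.803 + j0.8325| = 38.81
|T(j0.37)| = 38.94 / 38.81 = 1.0033
20 log₁₀(1.0033) = 0.03 dB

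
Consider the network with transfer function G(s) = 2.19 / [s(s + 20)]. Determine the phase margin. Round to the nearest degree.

Gain crossover: |G(jω)| = 1 at ω ≈ 0.109 rad s⁻¹.
∠G(j0.109) = −90° − arctan(0.109/20) ≈ -90.31°
PM = 180° + (-90.31°) = 89.69°

90°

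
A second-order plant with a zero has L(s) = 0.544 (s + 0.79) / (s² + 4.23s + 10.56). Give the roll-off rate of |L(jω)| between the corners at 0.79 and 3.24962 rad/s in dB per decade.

In this band the factors already past their corner are: zero at 0.79; net slope = 20 dB/decade.

20 dB/decade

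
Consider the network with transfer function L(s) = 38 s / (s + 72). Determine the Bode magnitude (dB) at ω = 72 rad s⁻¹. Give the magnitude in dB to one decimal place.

|j72| = 72
|j72 + 72| = √(72² + 72²) = 101.8
|L(j72)| = 38 × 72 / 101.8 = 26.87
20 log₁₀(26.87) = 28.59 dB

28.6 dB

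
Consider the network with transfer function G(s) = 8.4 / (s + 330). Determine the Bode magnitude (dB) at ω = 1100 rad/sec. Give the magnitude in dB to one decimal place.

-42.7 dB

|j1100 + 330| = √(1100² + 330²) = 1148
|G(j1100)| = 8.4 / 1148 = 0.0073143
20 log₁₀(0.0073143) = -42.72 dB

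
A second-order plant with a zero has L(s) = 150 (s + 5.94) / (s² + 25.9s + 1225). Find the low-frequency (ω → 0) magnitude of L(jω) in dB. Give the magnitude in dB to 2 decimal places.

-2.77 dB

L(0) = 150 × 5.94 / 1225 = 0.72735
20 log₁₀(0.72735) = -2.765 dB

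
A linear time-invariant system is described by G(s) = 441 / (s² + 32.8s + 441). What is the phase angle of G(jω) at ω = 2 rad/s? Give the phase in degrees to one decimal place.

-8.5°

∠[(j2)² + 32.8(j2) + 441] = ∠[437 + j65.6] = 8.54°
∠G(j2) = −8.54° = -8.54°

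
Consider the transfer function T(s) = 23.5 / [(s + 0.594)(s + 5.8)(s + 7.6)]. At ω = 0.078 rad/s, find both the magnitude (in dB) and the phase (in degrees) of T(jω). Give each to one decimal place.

|T| = -1.0 dB, ∠T = -8.8°

|j0.078 + 0.594| = √(0.078² + 0.594²) = 0.5991
|j0.078 + 5.8| = √(0.078² + 5.8²) = 5.801
|j0.078 + 7.6| = √(0.078² + 7.6²) = 7.6
|T(j0.078)| = 23.5 / (0.5991 × 5.801 × 7.6) = 0.88974
20 log₁₀(0.88974) = -1.01 dB
∠(j0.078 + 0.594) = arctan(0.078/0.594) = 7.48°
∠(j0.078 + 5.8) = arctan(0.078/5.8) = 0.77°
∠(j0.078 + 7.6) = arctan(0.078/7.6) = 0.59°
∠T(j0.078) = − (7.48° + 0.77° + 0.59°) = -8.84°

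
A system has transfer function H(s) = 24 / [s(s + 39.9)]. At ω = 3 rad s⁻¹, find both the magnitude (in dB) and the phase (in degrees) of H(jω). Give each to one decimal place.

|H| = -14.0 dB, ∠H = -94.3°

|j3 + 39.9| = √(3² + 39.9²) = 40.01
|j3| = 3
|H(j3)| = 24 / (40.01 × 3) = 0.19994
20 log₁₀(0.19994) = -13.98 dB
∠(j3 + 39.9) = arctan(3/39.9) = 4.30°
∠(j3) = 90.00°
∠H(j3) = − (4.30° + 90.00°) = -94.30°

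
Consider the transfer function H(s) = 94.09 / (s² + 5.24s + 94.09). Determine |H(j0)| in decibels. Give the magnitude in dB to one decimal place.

0.0 dB

H(0) = 94.09 / 94.09 = 1
20 log₁₀(1) = 0.00 dB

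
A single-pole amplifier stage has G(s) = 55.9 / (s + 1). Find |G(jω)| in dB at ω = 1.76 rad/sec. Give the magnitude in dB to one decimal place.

28.8 dB

|j1.76 + 1| = √(1.76² + 1²) = 2.024
|G(j1.76)| = 55.9 / 2.024 = 27.615
20 log₁₀(27.615) = 28.82 dB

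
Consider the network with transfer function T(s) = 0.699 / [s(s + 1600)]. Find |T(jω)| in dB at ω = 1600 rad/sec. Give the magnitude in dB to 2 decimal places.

|j1600 + 1600| = √(1600² + 1600²) = 2263
|j1600| = 1600
|T(j1600)| = 0.699 / (2263 × 1600) = 1.9307e-07
20 log₁₀(1.9307e-07) = -134.286 dB

-134.29 dB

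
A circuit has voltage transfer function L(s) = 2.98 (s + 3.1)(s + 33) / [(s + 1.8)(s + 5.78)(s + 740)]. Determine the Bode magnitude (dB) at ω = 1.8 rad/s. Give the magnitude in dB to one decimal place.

|j1.8 + 3.1| = √(1.8² + 3.1²) = 3.585
|j1.8 + 33| = √(1.8² + 33²) = 33.05
|j1.8 + 1.8| = √(1.8² + 1.8²) = 2.546
|j1.8 + 5.78| = √(1.8² + 5.78²) = 6.054
|j1.8 + 740| = √(1.8² + 740²) = 740
|L(j1.8)| = 2.98 × 3.585 × 33.05 / (2.546 × 6.054 × 740) = 0.030958
20 log₁₀(0.030958) = -30.18 dB

-30.2 dB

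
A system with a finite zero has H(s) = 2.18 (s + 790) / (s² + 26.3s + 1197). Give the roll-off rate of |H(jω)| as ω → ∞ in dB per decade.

-20 dB/decade

With 1 zero and 2 poles, the high-frequency asymptotic slope is 20 × (1 − 2) = -20 dB/decade.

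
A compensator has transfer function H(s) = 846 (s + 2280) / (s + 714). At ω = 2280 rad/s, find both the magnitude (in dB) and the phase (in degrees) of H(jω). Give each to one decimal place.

|j2280 + 2280| = √(2280² + 2280²) = 3224
|j2280 + 714| = √(2280² + 714²) = 2389
|H(j2280)| = 846 × 3224 / 2389 = 1141.7
20 log₁₀(1141.7) = 61.15 dB
∠(j2280 + 2280) = arctan(2280/2280) = 45.00°
∠(j2280 + 714) = arctan(2280/714) = 72.61°
∠H(j2280) = 45.00° − 72.61° = -27.61°

|H| = 61.2 dB, ∠H = -27.6°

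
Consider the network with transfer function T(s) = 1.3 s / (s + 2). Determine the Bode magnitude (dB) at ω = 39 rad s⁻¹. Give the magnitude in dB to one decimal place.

2.3 dB

|j39| = 39
|j39 + 2| = √(39² + 2²) = 39.05
|T(j39)| = 1.3 × 39 / 39.05 = 1.2983
20 log₁₀(1.2983) = 2.27 dB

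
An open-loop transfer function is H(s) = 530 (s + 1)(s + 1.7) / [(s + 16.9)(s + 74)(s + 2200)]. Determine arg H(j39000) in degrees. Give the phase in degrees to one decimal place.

-86.6°

∠(j39000 + 1) = arctan(39000/1) = 90.00°
∠(j39000 + 1.7) = arctan(39000/1.7) = 90.00°
∠(j39000 + 16.9) = arctan(39000/16.9) = 89.98°
∠(j39000 + 74) = arctan(39000/74) = 89.89°
∠(j39000 + 2200) = arctan(39000/2200) = 86.77°
∠H(j39000) = 90.00° + 90.00° − (89.98° + 89.89° + 86.77°) = -86.64°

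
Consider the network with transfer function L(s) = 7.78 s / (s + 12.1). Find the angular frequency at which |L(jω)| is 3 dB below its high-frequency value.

For a single-pole high-pass, the −3 dB point is at the pole: ω = 12.1 rad s⁻¹.

12.1 rad s⁻¹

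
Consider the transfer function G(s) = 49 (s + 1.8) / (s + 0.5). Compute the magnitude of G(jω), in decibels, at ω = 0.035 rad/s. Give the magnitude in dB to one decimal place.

|j0.035 + 1.8| = √(0.035² + 1.8²) = 1.8
|j0.035 + 0.5| = √(0.035² + 0.5²) = 0.5012
|G(j0.035)| = 49 × 1.8 / 0.5012 = 176
20 log₁₀(176) = 44.91 dB

44.9 dB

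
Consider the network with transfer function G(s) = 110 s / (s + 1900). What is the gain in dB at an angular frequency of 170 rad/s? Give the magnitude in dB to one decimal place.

|j170| = 170
|j170 + 1900| = √(170² + 1900²) = 1908
|G(j170)| = 110 × 170 / 1908 = 9.8029
20 log₁₀(9.8029) = 19.83 dB

19.8 dB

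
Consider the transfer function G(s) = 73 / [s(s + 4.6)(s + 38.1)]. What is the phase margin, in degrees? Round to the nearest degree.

Gain crossover: |G(jω)| = 1 at ω ≈ 0.415 rad/sec.
∠G(j0.415) = −90° − arctan(0.415/4.6) − arctan(0.415/38.1) ≈ -95.78°
PM = 180° + (-95.78°) = 84.22°

84°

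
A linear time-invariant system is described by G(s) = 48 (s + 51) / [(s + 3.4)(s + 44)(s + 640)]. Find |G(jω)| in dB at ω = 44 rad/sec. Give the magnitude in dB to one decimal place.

-54.7 dB

|j44 + 51| = √(44² + 51²) = 67.36
|j44 + 3.4| = √(44² + 3.4²) = 44.13
|j44 + 44| = √(44² + 44²) = 62.23
|j44 + 640| = √(44² + 640²) = 641.5
|G(j44)| = 48 × 67.36 / (44.13 × 62.23 × 641.5) = 0.0018353
20 log₁₀(0.0018353) = -54.73 dB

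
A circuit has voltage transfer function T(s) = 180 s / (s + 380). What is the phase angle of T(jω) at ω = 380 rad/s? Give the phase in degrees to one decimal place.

45.0 deg

∠(j380) = 90.00°
∠(j380 + 380) = arctan(380/380) = 45.00°
∠T(j380) = 90.00° − 45.00° = 45.00°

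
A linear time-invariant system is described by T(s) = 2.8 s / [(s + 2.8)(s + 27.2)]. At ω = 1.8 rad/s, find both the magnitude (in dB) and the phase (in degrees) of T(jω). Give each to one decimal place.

|j1.8| = 1.8
|j1.8 + 2.8| = √(1.8² + 2.8²) = 3.329
|j1.8 + 27.2| = √(1.8² + 27.2²) = 27.26
|T(j1.8)| = 2.8 × 1.8 / (3.329 × 27.26) = 0.055545
20 log₁₀(0.055545) = -25.11 dB
∠(j1.8) = 90.00°
∠(j1.8 + 2.8) = arctan(1.8/2.8) = 32.74°
∠(j1.8 + 27.2) = arctan(1.8/27.2) = 3.79°
∠T(j1.8) = 90.00° − (32.74° + 3.79°) = 53.48°

|T| = -25.1 dB, ∠T = 53.5 deg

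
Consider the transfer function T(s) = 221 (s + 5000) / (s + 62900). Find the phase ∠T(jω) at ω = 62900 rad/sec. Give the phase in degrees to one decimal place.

∠(j62900 + 5000) = arctan(62900/5000) = 85.46°
∠(j62900 + 62900) = arctan(62900/62900) = 45.00°
∠T(j62900) = 85.46° − 45.00° = 40.46°

40.5°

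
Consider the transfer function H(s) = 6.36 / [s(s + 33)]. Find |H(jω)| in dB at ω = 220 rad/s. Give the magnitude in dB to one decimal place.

|j220 + 33| = √(220² + 33²) = 222.5
|j220| = 220
|H(j220)| = 6.36 / (222.5 × 220) = 0.00012995
20 log₁₀(0.00012995) = -77.72 dB

-77.7 dB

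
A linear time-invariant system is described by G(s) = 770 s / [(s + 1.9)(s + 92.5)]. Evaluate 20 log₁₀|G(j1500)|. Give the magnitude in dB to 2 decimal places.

-5.81 dB

|j1500| = 1500
|j1500 + 1.9| = √(1500² + 1.9²) = 1500
|j1500 + 92.5| = √(1500² + 92.5²) = 1503
|G(j1500)| = 770 × 1500 / (1500 × 1503) = 0.51236
20 log₁₀(0.51236) = -5.809 dB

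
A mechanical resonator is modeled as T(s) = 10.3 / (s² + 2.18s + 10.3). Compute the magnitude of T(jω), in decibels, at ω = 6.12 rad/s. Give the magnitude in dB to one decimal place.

|(j6.12)² + 2.18(j6.12) + 10.3| = |-27.154 + j13.342| = 30.25
|T(j6.12)| = 10.3 / 30.25 = 0.34044
20 log₁₀(0.34044) = -9.36 dB

-9.4 dB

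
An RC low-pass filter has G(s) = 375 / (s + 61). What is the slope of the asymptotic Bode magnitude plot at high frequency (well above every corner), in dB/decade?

With 0 zeros and 1 pole, the high-frequency asymptotic slope is 20 × (0 − 1) = -20 dB/decade.

-20 dB/decade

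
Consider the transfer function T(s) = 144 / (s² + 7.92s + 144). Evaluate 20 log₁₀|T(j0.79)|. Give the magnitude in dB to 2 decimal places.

0.03 dB

|(j0.79)² + 7.92(j0.79) + 144| = |143.38 + j6.2568| = 143.5
|T(j0.79)| = 144 / 143.5 = 1.0034
20 log₁₀(1.0034) = 0.029 dB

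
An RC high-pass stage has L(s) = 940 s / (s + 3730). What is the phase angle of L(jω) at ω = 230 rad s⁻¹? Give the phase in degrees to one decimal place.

∠(j230) = 90.00°
∠(j230 + 3730) = arctan(230/3730) = 3.53°
∠L(j230) = 90.00° − 3.53° = 86.47°

86.5°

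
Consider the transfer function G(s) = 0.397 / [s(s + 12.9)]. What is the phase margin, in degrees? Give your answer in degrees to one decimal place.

89.9°

Gain crossover: |G(jω)| = 1 at ω ≈ 0.0308 rad s⁻¹.
∠G(j0.0308) = −90° − arctan(0.0308/12.9) ≈ -90.14°
PM = 180° + (-90.14°) = 89.86°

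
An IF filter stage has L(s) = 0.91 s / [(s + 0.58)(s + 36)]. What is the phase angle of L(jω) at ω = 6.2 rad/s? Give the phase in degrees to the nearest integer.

∠(j6.2) = 90.00°
∠(j6.2 + 0.58) = arctan(6.2/0.58) = 84.66°
∠(j6.2 + 36) = arctan(6.2/36) = 9.77°
∠L(j6.2) = 90.00° − (84.66° + 9.77°) = -4.43°

-4°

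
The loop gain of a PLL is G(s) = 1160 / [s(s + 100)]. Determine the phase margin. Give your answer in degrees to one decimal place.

Gain crossover: |G(jω)| = 1 at ω ≈ 11.5 rad s⁻¹.
∠G(j11.5) = −90° − arctan(11.5/100) ≈ -96.57°
PM = 180° + (-96.57°) = 83.43°

83.4°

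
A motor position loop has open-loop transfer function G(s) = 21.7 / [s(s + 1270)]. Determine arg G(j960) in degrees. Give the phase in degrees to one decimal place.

-127.1 deg

∠(j960 + 1270) = arctan(960/1270) = 37.09°
∠(j960) = 90.00°
∠G(j960) = − (37.09° + 90.00°) = -127.09°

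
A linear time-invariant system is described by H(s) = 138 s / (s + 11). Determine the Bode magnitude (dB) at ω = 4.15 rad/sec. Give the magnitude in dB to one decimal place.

33.8 dB

|j4.15| = 4.15
|j4.15 + 11| = √(4.15² + 11²) = 11.76
|H(j4.15)| = 138 × 4.15 / 11.76 = 48.712
20 log₁₀(48.712) = 33.75 dB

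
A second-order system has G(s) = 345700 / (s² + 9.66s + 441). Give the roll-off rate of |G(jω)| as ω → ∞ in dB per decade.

With 0 zeros and 2 poles, the high-frequency asymptotic slope is 20 × (0 − 2) = -40 dB/decade.

-40 dB/decade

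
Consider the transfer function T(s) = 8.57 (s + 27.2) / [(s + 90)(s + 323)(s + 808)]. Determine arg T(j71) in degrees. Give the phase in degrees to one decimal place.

∠(j71 + 27.2) = arctan(71/27.2) = 69.04°
∠(j71 + 90) = arctan(71/90) = 38.27°
∠(j71 + 323) = arctan(71/323) = 12.40°
∠(j71 + 808) = arctan(71/808) = 5.02°
∠T(j71) = 69.04° − (38.27° + 12.40° + 5.02°) = 13.35°

13.3°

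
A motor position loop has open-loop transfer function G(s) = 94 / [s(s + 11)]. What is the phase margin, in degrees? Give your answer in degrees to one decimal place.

56.9 deg

Gain crossover: |G(jω)| = 1 at ω ≈ 7.16 rad s⁻¹.
∠G(j7.16) = −90° − arctan(7.16/11) ≈ -123.07°
PM = 180° + (-123.07°) = 56.93°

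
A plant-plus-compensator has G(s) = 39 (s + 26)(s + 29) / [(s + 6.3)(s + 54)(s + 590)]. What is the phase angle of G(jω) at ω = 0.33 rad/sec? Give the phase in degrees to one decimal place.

∠(j0.33 + 26) = arctan(0.33/26) = 0.73°
∠(j0.33 + 29) = arctan(0.33/29) = 0.65°
∠(j0.33 + 6.3) = arctan(0.33/6.3) = 3.00°
∠(j0.33 + 54) = arctan(0.33/54) = 0.35°
∠(j0.33 + 590) = arctan(0.33/590) = 0.03°
∠G(j0.33) = 0.73° + 0.65° − (3.00° + 0.35° + 0.03°) = -2.00°

-2.0°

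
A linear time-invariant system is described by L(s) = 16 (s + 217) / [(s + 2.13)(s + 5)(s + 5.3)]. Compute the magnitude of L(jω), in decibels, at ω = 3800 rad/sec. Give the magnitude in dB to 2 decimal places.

-119.09 dB

|j3800 + 217| = √(3800² + 217²) = 3806
|j3800 + 2.13| = √(3800² + 2.13²) = 3800
|j3800 + 5| = √(3800² + 5²) = 3800
|j3800 + 5.3| = √(3800² + 5.3²) = 3800
|L(j3800)| = 16 × 3806 / (3800 × 3800 × 3800) = 1.1098e-06
20 log₁₀(1.1098e-06) = -119.095 dB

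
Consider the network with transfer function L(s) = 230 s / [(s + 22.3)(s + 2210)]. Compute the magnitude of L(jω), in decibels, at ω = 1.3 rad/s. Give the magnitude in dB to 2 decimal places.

-44.36 dB

|j1.3| = 1.3
|j1.3 + 22.3| = √(1.3² + 22.3²) = 22.34
|j1.3 + 2210| = √(1.3² + 2210²) = 2210
|L(j1.3)| = 230 × 1.3 / (22.34 × 2210) = 0.0060567
20 log₁₀(0.0060567) = -44.355 dB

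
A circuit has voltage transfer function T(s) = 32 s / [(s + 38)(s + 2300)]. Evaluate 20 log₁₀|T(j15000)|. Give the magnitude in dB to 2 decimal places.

|j15000| = 1.5e+04
|j15000 + 38| = √(15000² + 38²) = 1.5e+04
|j15000 + 2300| = √(15000² + 2300²) = 1.518e+04
|T(j15000)| = 32 × 1.5e+04 / (1.5e+04 × 1.518e+04) = 0.0021087
20 log₁₀(0.0021087) = -53.520 dB

-53.52 dB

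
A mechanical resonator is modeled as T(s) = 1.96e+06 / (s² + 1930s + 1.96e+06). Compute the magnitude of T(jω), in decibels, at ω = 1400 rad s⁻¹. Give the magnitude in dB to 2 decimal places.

|(j1400)² + 1930(j1400) + 1.96e+06| = |0 + j2.702e+06| = 2.702e+06
|T(j1400)| = 1.96e+06 / 2.702e+06 = 0.72539
20 log₁₀(0.72539) = -2.789 dB

-2.79 dB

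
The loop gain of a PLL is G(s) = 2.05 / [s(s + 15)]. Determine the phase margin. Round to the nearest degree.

Gain crossover: |G(jω)| = 1 at ω ≈ 0.137 rad/s.
∠G(j0.137) = −90° − arctan(0.137/15) ≈ -90.52°
PM = 180° + (-90.52°) = 89.48°

89°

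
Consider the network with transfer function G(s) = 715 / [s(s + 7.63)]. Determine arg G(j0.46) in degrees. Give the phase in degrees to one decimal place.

-93.5 deg

∠(j0.46 + 7.63) = arctan(0.46/7.63) = 3.45°
∠(j0.46) = 90.00°
∠G(j0.46) = − (3.45° + 90.00°) = -93.45°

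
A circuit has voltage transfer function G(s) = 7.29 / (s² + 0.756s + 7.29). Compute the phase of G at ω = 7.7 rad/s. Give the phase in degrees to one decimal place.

-173.6°

∠[(j7.7)² + 0.756(j7.7) + 7.29] = ∠[-52 + j5.8212] = 173.61°
∠G(j7.7) = −173.61° = -173.61°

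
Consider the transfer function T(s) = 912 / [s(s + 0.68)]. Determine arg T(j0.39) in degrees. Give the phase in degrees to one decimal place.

∠(j0.39 + 0.68) = arctan(0.39/0.68) = 29.84°
∠(j0.39) = 90.00°
∠T(j0.39) = − (29.84° + 90.00°) = -119.84°

-119.8°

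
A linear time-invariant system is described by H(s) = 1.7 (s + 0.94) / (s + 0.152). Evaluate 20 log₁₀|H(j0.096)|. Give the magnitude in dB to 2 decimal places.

19.02 dB

|j0.096 + 0.94| = √(0.096² + 0.94²) = 0.9449
|j0.096 + 0.152| = √(0.096² + 0.152²) = 0.1798
|H(j0.096)| = 1.7 × 0.9449 / 0.1798 = 8.935
20 log₁₀(8.935) = 19.022 dB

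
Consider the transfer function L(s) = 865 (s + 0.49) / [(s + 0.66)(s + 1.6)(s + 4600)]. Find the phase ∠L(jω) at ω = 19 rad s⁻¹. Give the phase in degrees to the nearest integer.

∠(j19 + 0.49) = arctan(19/0.49) = 88.52°
∠(j19 + 0.66) = arctan(19/0.66) = 88.01°
∠(j19 + 1.6) = arctan(19/1.6) = 85.19°
∠(j19 + 4600) = arctan(19/4600) = 0.24°
∠L(j19) = 88.52° − (88.01° + 85.19° + 0.24°) = -84.91°

-85°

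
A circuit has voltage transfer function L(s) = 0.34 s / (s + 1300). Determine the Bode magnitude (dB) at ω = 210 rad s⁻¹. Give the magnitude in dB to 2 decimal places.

-25.32 dB

|j210| = 210
|j210 + 1300| = √(210² + 1300²) = 1317
|L(j210)| = 0.34 × 210 / 1317 = 0.05422
20 log₁₀(0.05422) = -25.317 dB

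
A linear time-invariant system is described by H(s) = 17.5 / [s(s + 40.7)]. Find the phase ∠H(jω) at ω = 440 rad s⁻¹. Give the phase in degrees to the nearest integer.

-175°

∠(j440 + 40.7) = arctan(440/40.7) = 84.72°
∠(j440) = 90.00°
∠H(j440) = − (84.72° + 90.00°) = -174.72°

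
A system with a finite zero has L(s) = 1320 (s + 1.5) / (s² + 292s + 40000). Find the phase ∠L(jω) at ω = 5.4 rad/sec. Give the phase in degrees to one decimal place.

∠(j5.4 + 1.5) = arctan(5.4/1.5) = 74.48°
∠[(j5.4)² + 292(j5.4) + 40000] = ∠[39971 + j1576.8] = 2.26°
∠L(j5.4) = 74.48° − 2.26° = 72.22°

72.2 deg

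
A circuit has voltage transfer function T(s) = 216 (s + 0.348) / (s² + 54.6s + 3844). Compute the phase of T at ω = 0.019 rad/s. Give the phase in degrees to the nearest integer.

∠(j0.019 + 0.348) = arctan(0.019/0.348) = 3.13°
∠[(j0.019)² + 54.6(j0.019) + 3844] = ∠[3844 + j1.0374] = 0.02°
∠T(j0.019) = 3.13° − 0.02° = 3.11°

3°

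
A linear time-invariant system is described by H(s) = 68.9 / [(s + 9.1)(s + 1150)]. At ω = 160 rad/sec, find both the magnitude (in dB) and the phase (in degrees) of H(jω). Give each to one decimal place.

|j160 + 9.1| = √(160² + 9.1²) = 160.3
|j160 + 1150| = √(160² + 1150²) = 1161
|H(j160)| = 68.9 / (160.3 × 1161) = 0.00037029
20 log₁₀(0.00037029) = -68.63 dB
∠(j160 + 9.1) = arctan(160/9.1) = 86.74°
∠(j160 + 1150) = arctan(160/1150) = 7.92°
∠H(j160) = − (86.74° + 7.92°) = -94.67°

|H| = -68.6 dB, ∠H = -94.7°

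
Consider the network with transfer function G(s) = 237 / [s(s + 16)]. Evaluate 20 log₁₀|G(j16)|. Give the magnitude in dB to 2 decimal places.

-3.68 dB

|j16 + 16| = √(16² + 16²) = 22.63
|j16| = 16
|G(j16)| = 237 / (22.63 × 16) = 0.65463
20 log₁₀(0.65463) = -3.680 dB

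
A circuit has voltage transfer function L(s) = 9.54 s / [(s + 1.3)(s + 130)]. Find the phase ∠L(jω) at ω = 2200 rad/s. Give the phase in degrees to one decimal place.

-86.6°

∠(j2200) = 90.00°
∠(j2200 + 1.3) = arctan(2200/1.3) = 89.97°
∠(j2200 + 130) = arctan(2200/130) = 86.62°
∠L(j2200) = 90.00° − (89.97° + 86.62°) = -86.58°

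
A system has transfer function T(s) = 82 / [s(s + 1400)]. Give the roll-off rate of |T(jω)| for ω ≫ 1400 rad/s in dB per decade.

With 0 zeros and 2 poles, the high-frequency asymptotic slope is 20 × (0 − 2) = -40 dB/decade.

-40 dB/decade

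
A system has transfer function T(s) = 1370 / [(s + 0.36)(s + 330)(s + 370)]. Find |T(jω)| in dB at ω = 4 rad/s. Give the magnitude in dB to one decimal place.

-51.1 dB

|j4 + 0.36| = √(4² + 0.36²) = 4.016
|j4 + 330| = √(4² + 330²) = 330
|j4 + 370| = √(4² + 370²) = 370
|T(j4)| = 1370 / (4.016 × 330 × 370) = 0.0027934
20 log₁₀(0.0027934) = -51.08 dB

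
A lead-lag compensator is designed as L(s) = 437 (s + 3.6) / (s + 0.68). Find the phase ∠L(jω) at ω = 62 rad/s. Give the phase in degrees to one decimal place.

∠(j62 + 3.6) = arctan(62/3.6) = 86.68°
∠(j62 + 0.68) = arctan(62/0.68) = 89.37°
∠L(j62) = 86.68° − 89.37° = -2.69°

-2.7 deg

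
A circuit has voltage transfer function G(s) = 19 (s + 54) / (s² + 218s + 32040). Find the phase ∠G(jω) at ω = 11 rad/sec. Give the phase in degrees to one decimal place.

7.2°

∠(j11 + 54) = arctan(11/54) = 11.51°
∠[(j11)² + 218(j11) + 32040] = ∠[31919 + j2398] = 4.30°
∠G(j11) = 11.51° − 4.30° = 7.22°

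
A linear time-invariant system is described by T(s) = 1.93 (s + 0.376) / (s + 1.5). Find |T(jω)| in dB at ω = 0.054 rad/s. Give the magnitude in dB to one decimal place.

|j0.054 + 0.376| = √(0.054² + 0.376²) = 0.3799
|j0.054 + 1.5| = √(0.054² + 1.5²) = 1.501
|T(j0.054)| = 1.93 × 0.3799 / 1.501 = 0.48843
20 log₁₀(0.48843) = -6.22 dB

-6.2 dB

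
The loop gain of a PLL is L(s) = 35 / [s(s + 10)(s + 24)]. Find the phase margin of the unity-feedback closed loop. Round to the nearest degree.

Gain crossover: |L(jω)| = 1 at ω ≈ 0.146 rad/s.
∠L(j0.146) = −90° − arctan(0.146/10) − arctan(0.146/24) ≈ -91.18°
PM = 180° + (-91.18°) = 88.82°

89°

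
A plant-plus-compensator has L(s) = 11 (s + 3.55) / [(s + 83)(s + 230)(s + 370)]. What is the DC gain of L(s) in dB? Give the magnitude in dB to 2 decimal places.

-105.15 dB

L(0) = 11 × 3.55 / (83 × 230 × 370) = 5.5286e-06
20 log₁₀(5.5286e-06) = -105.148 dB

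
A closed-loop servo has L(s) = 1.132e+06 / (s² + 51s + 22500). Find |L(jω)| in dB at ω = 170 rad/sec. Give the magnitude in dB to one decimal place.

|(j170)² + 51(j170) + 22500| = |-6400 + j8670| = 1.078e+04
|L(j170)| = 1.132e+06 / 1.078e+04 = 105.05
20 log₁₀(105.05) = 40.43 dB

40.4 dB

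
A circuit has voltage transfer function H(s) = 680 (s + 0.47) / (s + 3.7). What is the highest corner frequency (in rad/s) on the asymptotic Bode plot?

Break frequencies occur at each pole and zero magnitude: 0.47 rad/s, 3.7 rad/s.
The highest is 3.7 rad/s.

3.7 rad/s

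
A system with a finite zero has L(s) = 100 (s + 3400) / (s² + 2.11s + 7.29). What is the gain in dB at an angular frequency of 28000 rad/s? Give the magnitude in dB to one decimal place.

|j28000 + 3400| = √(28000² + 3400²) = 2.821e+04
|(j28000)² + 2.11(j28000) + 7.29| = |-7.84e+08 + j59080| = 7.84e+08
|L(j28000)| = 100 × 2.821e+04 / 7.84e+08 = 0.0035977
20 log₁₀(0.0035977) = -48.88 dB

-48.9 dB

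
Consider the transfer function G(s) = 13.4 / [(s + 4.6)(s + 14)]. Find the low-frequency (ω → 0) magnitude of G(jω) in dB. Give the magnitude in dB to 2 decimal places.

G(0) = 13.4 / (4.6 × 14) = 0.20807
20 log₁₀(0.20807) = -13.636 dB

-13.64 dB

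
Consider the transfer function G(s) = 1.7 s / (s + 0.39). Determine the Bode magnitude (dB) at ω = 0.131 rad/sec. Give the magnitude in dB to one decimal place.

-5.3 dB

|j0.131| = 0.131
|j0.131 + 0.39| = √(0.131² + 0.39²) = 0.4114
|G(j0.131)| = 1.7 × 0.131 / 0.4114 = 0.5413
20 log₁₀(0.5413) = -5.33 dB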